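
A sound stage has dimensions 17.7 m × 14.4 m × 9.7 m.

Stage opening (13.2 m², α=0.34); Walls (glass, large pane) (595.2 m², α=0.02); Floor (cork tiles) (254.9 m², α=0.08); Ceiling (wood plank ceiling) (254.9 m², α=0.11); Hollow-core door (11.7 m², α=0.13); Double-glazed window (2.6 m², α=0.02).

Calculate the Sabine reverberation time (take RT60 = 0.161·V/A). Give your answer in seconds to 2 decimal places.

Total absorption A = 13.2×0.34 + 595.2×0.02 + 254.9×0.08 + 254.9×0.11 + 11.7×0.13 + 2.6×0.02
  = 4.488 + 11.904 + 20.392 + 28.039 + 1.521 + 0.052 = 66.396 m² sabins.
Room volume: 2472.336 m³.
T = 0.161 V/A = 0.161·2472.336/66.396 = 6.00 s.

6.00 s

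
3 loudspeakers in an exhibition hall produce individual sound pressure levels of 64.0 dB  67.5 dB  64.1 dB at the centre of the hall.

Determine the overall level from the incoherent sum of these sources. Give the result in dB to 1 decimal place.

70.3 dB

Converting to relative power and adding: 10^(64.0/10) + 10^(67.5/10) + 10^(64.1/10) = 1.071e+07.
L_total = 10·log₁₀(1.071e+07) = 70.3 dB.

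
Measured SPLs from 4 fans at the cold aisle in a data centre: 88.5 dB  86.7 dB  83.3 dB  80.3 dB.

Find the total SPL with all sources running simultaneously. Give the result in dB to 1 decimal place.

91.8 dB

Converting to relative power and adding: 10^(88.5/10) + 10^(86.7/10) + 10^(83.3/10) + 10^(80.3/10) = 1.497e+09.
Back to dB: 10·log₁₀ Σ = 91.8 dB.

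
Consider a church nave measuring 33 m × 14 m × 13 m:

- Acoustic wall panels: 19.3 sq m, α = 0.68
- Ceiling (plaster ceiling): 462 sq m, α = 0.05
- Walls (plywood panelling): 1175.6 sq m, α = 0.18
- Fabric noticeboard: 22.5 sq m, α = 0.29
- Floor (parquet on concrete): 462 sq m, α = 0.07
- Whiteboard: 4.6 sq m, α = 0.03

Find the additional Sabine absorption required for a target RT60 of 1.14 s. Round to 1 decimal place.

561.4 sabins

Summing Sᵢαᵢ: 13.124 + 23.100 + 211.608 + 6.525 + 32.340 + 0.138 → A₁ = 286.835 sabins.
V = 6006 m³. Required absorption A₂ = 0.161 × 6006 / 1.14 = 848.216 sabins.
Additional absorption ΔA = 848.216 − 286.835 = 561.4 sabins.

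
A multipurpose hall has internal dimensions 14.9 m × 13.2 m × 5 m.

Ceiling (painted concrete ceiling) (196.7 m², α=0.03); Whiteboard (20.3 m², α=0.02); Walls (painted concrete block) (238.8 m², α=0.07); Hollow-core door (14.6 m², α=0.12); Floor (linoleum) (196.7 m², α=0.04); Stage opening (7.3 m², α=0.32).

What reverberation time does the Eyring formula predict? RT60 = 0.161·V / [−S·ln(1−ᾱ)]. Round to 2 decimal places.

4.41 sec

Total surface area S = 196.7 + 20.3 + 238.8 + 14.6 + 196.7 + 7.3 = 674.4 m².
Σ(Sᵢαᵢ) = 196.7×0.03 + 20.3×0.02 + 238.8×0.07 + 14.6×0.12 + 196.7×0.04 + 7.3×0.32 = 34.979.
ᾱ = 34.979 / 674.4 = 0.0519.
−S·ln(1−ᾱ) = −674.4 × ln(1 − 0.0519) = 35.942.
V = 14.9 × 13.2 × 5 = 983.4 m³.
RT60 = 0.161 × 983.4 / 35.942 = 4.41 s.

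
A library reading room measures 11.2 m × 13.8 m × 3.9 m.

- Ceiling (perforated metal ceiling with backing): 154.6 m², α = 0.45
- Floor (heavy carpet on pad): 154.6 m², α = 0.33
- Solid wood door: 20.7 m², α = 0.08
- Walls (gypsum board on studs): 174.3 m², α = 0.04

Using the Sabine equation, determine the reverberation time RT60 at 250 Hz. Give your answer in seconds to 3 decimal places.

0.751 sec

Equivalent absorption area: A = 154.6·0.45 + 154.6·0.33 + 20.7·0.08 + 174.3·0.04 = 129.216 m².
Room volume: 602.784 m³.
RT60 = 0.161 · V / A = 0.161 × 602.784 / 129.216 = 0.751 s.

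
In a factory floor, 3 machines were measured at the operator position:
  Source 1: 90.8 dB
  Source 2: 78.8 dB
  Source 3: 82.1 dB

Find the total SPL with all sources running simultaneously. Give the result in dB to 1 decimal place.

91.6 dB

Converting to relative power and adding: 10^(90.8/10) + 10^(78.8/10) + 10^(82.1/10) = 1.44e+09.
Back to dB: 10·log₁₀ Σ = 91.6 dB.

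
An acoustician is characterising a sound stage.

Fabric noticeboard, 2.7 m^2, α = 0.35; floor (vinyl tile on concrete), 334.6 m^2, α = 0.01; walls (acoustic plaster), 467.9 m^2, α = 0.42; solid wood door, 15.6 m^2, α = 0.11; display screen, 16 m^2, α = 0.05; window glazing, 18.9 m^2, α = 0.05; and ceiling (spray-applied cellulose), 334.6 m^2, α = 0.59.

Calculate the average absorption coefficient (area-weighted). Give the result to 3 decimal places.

0.337

Total surface area S = 1190.3 m^2.
Σ(Sᵢαᵢ) = 2.7·0.35 + 334.6·0.01 + 467.9·0.42 + 15.6·0.11 + 16·0.05 + 18.9·0.05 + 334.6·0.59 = 401.684.
ᾱ = 401.684 / 1190.3 = 0.337.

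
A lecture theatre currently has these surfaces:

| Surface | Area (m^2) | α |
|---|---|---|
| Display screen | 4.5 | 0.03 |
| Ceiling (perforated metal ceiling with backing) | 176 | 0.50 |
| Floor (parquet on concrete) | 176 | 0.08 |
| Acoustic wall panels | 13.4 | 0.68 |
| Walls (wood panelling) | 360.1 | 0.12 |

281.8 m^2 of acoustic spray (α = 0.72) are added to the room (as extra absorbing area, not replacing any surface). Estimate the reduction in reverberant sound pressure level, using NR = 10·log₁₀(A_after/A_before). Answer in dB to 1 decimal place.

Summing Sᵢαᵢ: 0.135 + 88.000 + 14.080 + 9.112 + 43.212 → A_before = 154.539 sabins.
Added absorption = 281.8 × 0.72 = 202.896 sabins.
A_after = 154.539 + 202.896 = 357.435 sabins.
NR = 10·log₁₀(357.435/154.539) = 3.6 dB.

3.6 dB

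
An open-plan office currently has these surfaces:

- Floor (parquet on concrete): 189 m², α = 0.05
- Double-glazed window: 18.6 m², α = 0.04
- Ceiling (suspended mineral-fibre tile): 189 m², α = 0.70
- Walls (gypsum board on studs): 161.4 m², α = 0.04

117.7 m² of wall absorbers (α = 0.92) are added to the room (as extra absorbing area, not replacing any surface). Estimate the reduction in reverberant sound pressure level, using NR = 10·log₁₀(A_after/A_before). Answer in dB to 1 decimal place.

2.4 dB

Summing Sᵢαᵢ: 9.450 + 0.744 + 132.300 + 6.456 → A_before = 148.950 sabins.
Added absorption = 117.7 × 0.92 = 108.284 sabins.
A_after = 148.950 + 108.284 = 257.234 sabins.
NR = 10·log₁₀(257.234/148.950) = 2.4 dB.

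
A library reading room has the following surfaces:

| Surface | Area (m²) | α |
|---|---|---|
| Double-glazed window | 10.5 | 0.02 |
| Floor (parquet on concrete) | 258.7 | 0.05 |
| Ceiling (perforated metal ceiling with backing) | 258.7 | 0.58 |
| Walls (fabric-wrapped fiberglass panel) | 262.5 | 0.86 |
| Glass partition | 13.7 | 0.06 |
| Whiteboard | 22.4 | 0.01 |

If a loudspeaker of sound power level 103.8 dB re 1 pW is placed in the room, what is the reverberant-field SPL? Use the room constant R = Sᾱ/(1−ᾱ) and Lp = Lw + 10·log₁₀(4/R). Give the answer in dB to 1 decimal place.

81.1 dB

Σ(Sᵢαᵢ) = 10.5·0.02 + 258.7·0.05 + 258.7·0.58 + 262.5·0.86 + 13.7·0.06 + 22.4·0.01 = 389.987; total area S = 826.5 m².
ᾱ = 389.987/826.5 = 0.4719; R = Sᾱ/(1−ᾱ) = 389.987/(1−0.4719) = 738.472 m².
Lp = 103.8 + 10·log₁₀(4/738.472) = 103.8 + (-22.66) = 81.1 dB.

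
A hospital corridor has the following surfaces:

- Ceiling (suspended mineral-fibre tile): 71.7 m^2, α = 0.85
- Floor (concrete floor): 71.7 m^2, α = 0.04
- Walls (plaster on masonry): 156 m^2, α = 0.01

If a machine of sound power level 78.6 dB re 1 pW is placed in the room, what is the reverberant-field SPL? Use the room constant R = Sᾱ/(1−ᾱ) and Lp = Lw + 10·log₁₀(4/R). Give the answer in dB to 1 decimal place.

65.4 dB

A = 65.373 sabins; S = 299.4 m^2.
ᾱ = 65.373/299.4 = 0.2183; R = Sᾱ/(1−ᾱ) = 65.373/(1−0.2183) = 83.629 m^2.
Lp = Lw + 10 log₁₀(4/R) = 78.6 -13.20 = 65.4 dB.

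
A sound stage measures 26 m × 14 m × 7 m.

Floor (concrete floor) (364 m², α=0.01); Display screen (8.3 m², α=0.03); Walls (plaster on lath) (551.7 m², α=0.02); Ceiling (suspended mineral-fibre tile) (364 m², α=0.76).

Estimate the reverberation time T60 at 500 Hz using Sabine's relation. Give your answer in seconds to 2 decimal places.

1.41 sec

Equivalent absorption area: A = 364*0.01 + 8.3*0.03 + 551.7*0.02 + 364*0.76 = 291.563 m².
Volume V = 26 × 14 × 7 = 2548 m³.
Sabine: RT60 = 0.161 × 2548 / 291.563 = 1.41 s.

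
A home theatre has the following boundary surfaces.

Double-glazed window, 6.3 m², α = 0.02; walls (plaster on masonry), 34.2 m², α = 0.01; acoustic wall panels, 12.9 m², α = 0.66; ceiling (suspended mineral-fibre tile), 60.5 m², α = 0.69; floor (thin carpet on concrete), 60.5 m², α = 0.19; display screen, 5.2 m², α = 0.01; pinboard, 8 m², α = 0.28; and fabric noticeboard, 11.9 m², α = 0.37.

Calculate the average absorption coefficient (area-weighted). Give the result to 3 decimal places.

0.345

S = Σ Sᵢ = 6.3 + 34.2 + 12.9 + 60.5 + 60.5 + 5.2 + 8 + 11.9 = 199.5 m².
A = 6.3*0.02 + 34.2*0.01 + 12.9*0.66 + 60.5*0.69 + 60.5*0.19 + 5.2*0.01 + 8*0.28 + 11.9*0.37 = 68.917 sabins.
ᾱ = A/S = 0.345.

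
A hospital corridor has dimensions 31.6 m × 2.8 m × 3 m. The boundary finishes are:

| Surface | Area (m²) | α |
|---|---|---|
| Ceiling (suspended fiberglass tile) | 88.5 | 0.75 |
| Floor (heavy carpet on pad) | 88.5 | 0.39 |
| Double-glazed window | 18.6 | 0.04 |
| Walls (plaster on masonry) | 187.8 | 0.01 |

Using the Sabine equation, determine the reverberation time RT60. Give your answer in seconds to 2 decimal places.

0.41 s

Total absorption A = 88.5*0.75 + 88.5*0.39 + 18.6*0.04 + 187.8*0.01
  = 66.375 + 34.515 + 0.744 + 1.878 = 103.512 m² sabins.
Room volume: 265.44 m³.
T = 0.161 V/A = 0.161·265.44/103.512 = 0.41 s.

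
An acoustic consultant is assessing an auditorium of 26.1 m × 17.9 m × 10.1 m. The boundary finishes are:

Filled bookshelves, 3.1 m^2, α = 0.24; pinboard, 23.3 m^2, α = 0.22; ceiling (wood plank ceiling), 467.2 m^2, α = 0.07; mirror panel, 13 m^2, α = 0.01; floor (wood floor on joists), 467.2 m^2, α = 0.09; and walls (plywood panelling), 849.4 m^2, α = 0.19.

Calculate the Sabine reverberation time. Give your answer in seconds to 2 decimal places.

3.14 sec

Summing Sᵢαᵢ: 0.744 + 5.126 + 32.704 + 0.130 + 42.048 + 161.386 → A = 242.138 sabins.
Volume V = 26.1 × 17.9 × 10.1 = 4718.619 m³.
RT60 = 0.161 · V / A = 0.161 × 4718.619 / 242.138 = 3.14 s.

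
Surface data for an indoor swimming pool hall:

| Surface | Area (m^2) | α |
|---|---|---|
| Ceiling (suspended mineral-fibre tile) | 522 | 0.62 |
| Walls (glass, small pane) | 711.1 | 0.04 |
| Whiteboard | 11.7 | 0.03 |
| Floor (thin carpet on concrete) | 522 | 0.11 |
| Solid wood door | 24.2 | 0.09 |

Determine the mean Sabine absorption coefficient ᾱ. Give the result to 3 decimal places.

0.230

Total surface area S = 1791.0 m^2.
Weighted sum Σ Sα = 412.033.
ᾱ = A/S = 0.230.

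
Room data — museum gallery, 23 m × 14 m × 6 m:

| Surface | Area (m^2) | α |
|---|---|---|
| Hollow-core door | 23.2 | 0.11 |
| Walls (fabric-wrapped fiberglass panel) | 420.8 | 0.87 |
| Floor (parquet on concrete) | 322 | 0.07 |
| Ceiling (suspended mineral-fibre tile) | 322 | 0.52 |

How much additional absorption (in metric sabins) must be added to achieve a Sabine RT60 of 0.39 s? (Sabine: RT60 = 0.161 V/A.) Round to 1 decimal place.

238.9 sabins

Total absorption A₁ = 23.2·0.11 + 420.8·0.87 + 322·0.07 + 322·0.52
  = 2.552 + 366.096 + 22.540 + 167.440 = 558.628 m^2 sabins.
Target A₂ = 0.161·1932/0.39 = 797.569 sabins (V = 1932 m³).
Additional absorption ΔA = 797.569 − 558.628 = 238.9 sabins.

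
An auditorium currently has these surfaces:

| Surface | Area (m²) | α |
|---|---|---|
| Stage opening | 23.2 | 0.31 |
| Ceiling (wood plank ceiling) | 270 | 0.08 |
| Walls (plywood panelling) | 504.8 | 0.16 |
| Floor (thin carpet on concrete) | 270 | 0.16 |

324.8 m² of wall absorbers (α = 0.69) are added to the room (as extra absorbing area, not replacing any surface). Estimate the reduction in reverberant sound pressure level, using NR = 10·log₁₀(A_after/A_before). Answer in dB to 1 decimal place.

3.9 dB

A_before = Σ Sᵢαᵢ = 23.2·0.31 + 270·0.08 + 504.8·0.16 + 270·0.16 = 152.760 sabins.
Added absorption = 324.8 × 0.69 = 224.112 sabins.
New total A_after = 376.872 sabins.
Reduction = 10 log₁₀(A_after/A_before) = 10 log₁₀(2.4671) = 3.9 dB.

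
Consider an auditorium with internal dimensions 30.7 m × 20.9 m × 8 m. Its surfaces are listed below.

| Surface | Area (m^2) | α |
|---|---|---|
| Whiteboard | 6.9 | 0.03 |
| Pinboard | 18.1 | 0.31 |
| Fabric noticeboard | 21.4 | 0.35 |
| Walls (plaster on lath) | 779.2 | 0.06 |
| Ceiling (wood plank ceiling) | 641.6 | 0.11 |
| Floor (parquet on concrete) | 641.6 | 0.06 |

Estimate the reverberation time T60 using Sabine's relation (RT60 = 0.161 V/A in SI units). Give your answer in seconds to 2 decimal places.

4.89 sec

A = Σ Sᵢαᵢ = 6.9·0.03 + 18.1·0.31 + 21.4·0.35 + 779.2·0.06 + 641.6·0.11 + 641.6·0.06 = 169.132 sabins.
Volume V = 30.7 × 20.9 × 8 = 5133.04 m³.
T = 0.161 V/A = 0.161·5133.04/169.132 = 4.89 s.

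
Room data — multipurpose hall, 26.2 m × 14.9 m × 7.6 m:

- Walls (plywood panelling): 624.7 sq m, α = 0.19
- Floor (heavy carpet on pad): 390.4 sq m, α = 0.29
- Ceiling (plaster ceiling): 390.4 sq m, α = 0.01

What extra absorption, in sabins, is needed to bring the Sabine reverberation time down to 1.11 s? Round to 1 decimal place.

194.5 sabins

Total absorption A₁ = 624.7×0.19 + 390.4×0.29 + 390.4×0.01
  = 118.693 + 113.216 + 3.904 = 235.813 sq m sabins.
Target A₂ = 0.161·2966.888/1.11 = 430.332 sabins (V = 2966.888 m³).
Additional absorption ΔA = 430.332 − 235.813 = 194.5 sabins.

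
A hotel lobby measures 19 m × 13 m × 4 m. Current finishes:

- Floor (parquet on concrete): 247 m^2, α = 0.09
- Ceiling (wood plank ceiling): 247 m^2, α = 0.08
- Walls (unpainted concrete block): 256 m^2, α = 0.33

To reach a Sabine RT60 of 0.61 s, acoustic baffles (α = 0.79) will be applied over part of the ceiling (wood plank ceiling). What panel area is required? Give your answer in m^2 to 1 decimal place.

189.2

Total absorption A₁ = 247·0.09 + 247·0.08 + 256·0.33
  = 22.230 + 19.760 + 84.480 = 126.470 m^2 sabins.
V = 988 m³. Target absorption A₂ = 0.161 × 988 / 0.61 = 260.767 sabins.
ΔA needed = 260.767 − 126.470 = 134.297 sabins.
Net gain per m^2: Δα = 0.79 − 0.08 = 0.71.
Area = ΔA/Δα = 134.297/0.71 = 189.2 m^2.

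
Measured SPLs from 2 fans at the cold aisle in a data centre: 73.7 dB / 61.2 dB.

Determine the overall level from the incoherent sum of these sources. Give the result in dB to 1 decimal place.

73.9 dB

Sum in the linear (power) domain: Σ 10^(Lᵢ/10) = 10^(73.7/10) + 10^(61.2/10) = 2.476e+07.
L_total = 10·log₁₀(2.476e+07) = 73.9 dB.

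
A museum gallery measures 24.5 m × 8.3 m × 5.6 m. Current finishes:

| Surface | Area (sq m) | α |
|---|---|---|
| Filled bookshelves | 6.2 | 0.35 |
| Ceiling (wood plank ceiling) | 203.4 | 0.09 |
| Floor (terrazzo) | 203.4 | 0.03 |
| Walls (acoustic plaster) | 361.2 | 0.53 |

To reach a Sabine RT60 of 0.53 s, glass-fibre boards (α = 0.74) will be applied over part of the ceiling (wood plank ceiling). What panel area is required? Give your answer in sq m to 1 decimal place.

196.8

Summing Sᵢαᵢ: 2.170 + 18.306 + 6.102 + 191.436 → A₁ = 218.014 sabins.
V = 1138.76 m³. Target absorption A₂ = 0.161 × 1138.76 / 0.53 = 345.925 sabins.
Absorption to add: 345.925 − 218.014 = 127.911 sabins.
Net gain per sq m: Δα = 0.74 − 0.09 = 0.65.
Panel area = 127.911 / 0.65 = 196.8 sq m.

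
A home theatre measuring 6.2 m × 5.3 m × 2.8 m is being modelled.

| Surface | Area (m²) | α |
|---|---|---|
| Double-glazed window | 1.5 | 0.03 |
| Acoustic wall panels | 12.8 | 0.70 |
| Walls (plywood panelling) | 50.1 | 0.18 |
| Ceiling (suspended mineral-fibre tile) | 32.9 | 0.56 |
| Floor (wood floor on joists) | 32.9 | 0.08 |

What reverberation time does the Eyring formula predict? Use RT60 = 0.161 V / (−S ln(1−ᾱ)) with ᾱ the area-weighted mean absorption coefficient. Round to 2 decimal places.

S = Σ Sᵢ = 130.2 m².
Σ(Sᵢαᵢ) = 1.5·0.03 + 12.8·0.70 + 50.1·0.18 + 32.9·0.56 + 32.9·0.08 = 39.079.
ᾱ = 39.079 / 130.2 = 0.3001.
Eyring denominator: −S ln(1−ᾱ) = 46.458.
V = 6.2 × 5.3 × 2.8 = 92.008 m³.
RT60 = 0.161 × 92.008 / 46.458 = 0.32 s.

0.32 s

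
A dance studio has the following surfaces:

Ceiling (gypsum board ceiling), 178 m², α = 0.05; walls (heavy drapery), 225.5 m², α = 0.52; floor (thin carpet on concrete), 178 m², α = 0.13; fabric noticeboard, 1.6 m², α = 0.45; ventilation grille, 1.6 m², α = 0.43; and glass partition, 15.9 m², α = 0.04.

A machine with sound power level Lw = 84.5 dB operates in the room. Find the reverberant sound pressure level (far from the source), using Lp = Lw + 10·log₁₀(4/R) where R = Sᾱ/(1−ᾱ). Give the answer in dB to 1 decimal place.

67.5 dB

Σ(Sᵢαᵢ) = 178·0.05 + 225.5·0.52 + 178·0.13 + 1.6·0.45 + 1.6·0.43 + 15.9·0.04 = 151.344; total area S = 600.6 m².
ᾱ = 151.344/600.6 = 0.2520; R = Sᾱ/(1−ᾱ) = 151.344/(1−0.2520) = 202.332 m².
Lp = 84.5 + 10·log₁₀(4/202.332) = 84.5 + (-17.04) = 67.5 dB.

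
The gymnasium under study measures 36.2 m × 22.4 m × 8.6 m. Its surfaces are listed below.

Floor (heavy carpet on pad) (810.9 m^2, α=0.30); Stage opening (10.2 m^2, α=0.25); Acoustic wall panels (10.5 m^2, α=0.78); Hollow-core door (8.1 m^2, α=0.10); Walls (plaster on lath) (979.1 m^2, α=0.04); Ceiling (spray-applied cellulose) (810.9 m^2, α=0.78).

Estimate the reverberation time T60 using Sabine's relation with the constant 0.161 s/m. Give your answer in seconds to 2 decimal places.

1.21 s

Total absorption A = 810.9*0.30 + 10.2*0.25 + 10.5*0.78 + 8.1*0.10 + 979.1*0.04 + 810.9*0.78
  = 243.270 + 2.550 + 8.190 + 0.810 + 39.164 + 632.502 = 926.486 m^2 sabins.
Volume V = 36.2 × 22.4 × 8.6 = 6973.568 m³.
RT60 = 0.161 · V / A = 0.161 × 6973.568 / 926.486 = 1.21 s.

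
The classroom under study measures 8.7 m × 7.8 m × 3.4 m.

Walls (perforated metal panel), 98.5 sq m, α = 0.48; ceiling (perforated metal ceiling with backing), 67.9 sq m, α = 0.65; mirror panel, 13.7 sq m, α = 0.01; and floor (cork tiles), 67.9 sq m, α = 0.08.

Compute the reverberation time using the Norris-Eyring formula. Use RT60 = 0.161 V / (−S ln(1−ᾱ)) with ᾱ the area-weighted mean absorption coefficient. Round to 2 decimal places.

S = Σ Sᵢ = 248.0 sq m.
Σ(Sᵢαᵢ) = 98.5×0.48 + 67.9×0.65 + 13.7×0.01 + 67.9×0.08 = 96.984.
Mean coefficient ᾱ = A/S = 0.3911.
−S·ln(1−ᾱ) = −248.0 × ln(1 − 0.3911) = 123.033.
V = 8.7 × 7.8 × 3.4 = 230.724 m³.
RT60 = 0.161 × 230.724 / 123.033 = 0.30 s.

0.30 sec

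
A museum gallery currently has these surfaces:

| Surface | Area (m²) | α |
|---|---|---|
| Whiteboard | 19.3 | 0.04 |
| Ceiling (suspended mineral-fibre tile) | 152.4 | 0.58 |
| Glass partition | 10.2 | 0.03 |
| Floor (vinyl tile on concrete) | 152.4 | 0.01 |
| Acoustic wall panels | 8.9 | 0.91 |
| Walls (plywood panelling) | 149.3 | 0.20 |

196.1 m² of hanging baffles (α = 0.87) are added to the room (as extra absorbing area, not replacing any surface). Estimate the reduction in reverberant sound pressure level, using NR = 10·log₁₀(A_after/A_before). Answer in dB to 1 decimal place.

3.7 dB

Summing Sᵢαᵢ: 0.772 + 88.392 + 0.306 + 1.524 + 8.099 + 29.860 → A_before = 128.953 sabins.
Added absorption = 196.1 × 0.87 = 170.607 sabins.
New total A_after = 299.560 sabins.
Reduction = 10 log₁₀(A_after/A_before) = 10 log₁₀(2.3230) = 3.7 dB.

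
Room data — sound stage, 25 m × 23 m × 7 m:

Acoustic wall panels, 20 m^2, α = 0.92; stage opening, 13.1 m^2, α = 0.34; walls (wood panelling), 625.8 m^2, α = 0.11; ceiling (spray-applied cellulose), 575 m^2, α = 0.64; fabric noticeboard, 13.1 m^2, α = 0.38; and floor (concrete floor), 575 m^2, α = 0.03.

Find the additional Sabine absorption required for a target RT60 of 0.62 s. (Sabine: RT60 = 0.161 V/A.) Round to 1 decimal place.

A₁ = Σ Sᵢαᵢ = 20*0.92 + 13.1*0.34 + 625.8*0.11 + 575*0.64 + 13.1*0.38 + 575*0.03 = 481.920 sabins.
V = 4025 m³. Required absorption A₂ = 0.161 × 4025 / 0.62 = 1045.202 sabins.
Additional absorption ΔA = 1045.202 − 481.920 = 563.3 sabins.

563.3 sabins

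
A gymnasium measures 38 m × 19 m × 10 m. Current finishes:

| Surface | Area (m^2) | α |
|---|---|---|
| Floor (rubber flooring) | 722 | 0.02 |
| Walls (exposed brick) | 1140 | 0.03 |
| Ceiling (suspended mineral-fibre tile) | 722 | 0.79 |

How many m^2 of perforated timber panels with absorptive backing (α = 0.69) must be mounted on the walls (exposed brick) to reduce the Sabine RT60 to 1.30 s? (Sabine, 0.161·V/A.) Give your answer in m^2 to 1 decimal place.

A₁ = Σ Sᵢαᵢ = 722·0.02 + 1140·0.03 + 722·0.79 = 619.020 sabins.
V = 7220 m³. Target absorption A₂ = 0.161 × 7220 / 1.30 = 894.169 sabins.
ΔA needed = 894.169 − 619.020 = 275.149 sabins.
Net gain per m^2: Δα = 0.69 − 0.03 = 0.66.
Area = ΔA/Δα = 275.149/0.66 = 416.9 m^2.

416.9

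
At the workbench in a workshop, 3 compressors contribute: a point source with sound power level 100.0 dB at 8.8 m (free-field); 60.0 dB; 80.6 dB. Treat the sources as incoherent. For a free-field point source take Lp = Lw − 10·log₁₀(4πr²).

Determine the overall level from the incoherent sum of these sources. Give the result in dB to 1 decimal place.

Source at 8.8 m: Lp = 100.0 − 10·log₁₀(4π·8.8²) = 100.0 − 10·log₁₀(973.140) = 70.1 dB.
Σ 10^(Lᵢ/10) = 1.26e+08.
Combined level = 10 log₁₀(1.26e+08) = 81.0 dB.

81.0 dB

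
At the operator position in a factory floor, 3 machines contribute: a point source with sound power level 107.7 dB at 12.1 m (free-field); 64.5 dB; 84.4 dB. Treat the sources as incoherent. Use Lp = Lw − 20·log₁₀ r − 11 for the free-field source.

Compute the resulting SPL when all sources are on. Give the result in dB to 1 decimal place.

Source at 12.1 m: Lp = 107.7 − 20·log₁₀(12.1) − 11 = 75.0 dB.
Σ 10^(Lᵢ/10) = 3.099e+08.
L_total = 10·log₁₀(3.099e+08) = 84.9 dB.

84.9 dB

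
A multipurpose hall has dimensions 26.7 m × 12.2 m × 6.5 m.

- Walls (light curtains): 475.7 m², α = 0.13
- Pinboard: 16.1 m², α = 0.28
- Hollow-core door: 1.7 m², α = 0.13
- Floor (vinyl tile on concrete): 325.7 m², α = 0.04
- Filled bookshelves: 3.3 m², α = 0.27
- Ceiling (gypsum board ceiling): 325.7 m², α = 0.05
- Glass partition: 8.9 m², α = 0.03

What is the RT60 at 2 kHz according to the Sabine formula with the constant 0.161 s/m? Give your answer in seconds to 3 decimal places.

Equivalent absorption area: A = 475.7·0.13 + 16.1·0.28 + 1.7·0.13 + 325.7·0.04 + 3.3·0.27 + 325.7·0.05 + 8.9·0.03 = 97.041 m².
V = 26.7·12.2·6.5 = 2117.31 m³.
T = 0.161 V/A = 0.161·2117.31/97.041 = 3.513 s.

3.513 s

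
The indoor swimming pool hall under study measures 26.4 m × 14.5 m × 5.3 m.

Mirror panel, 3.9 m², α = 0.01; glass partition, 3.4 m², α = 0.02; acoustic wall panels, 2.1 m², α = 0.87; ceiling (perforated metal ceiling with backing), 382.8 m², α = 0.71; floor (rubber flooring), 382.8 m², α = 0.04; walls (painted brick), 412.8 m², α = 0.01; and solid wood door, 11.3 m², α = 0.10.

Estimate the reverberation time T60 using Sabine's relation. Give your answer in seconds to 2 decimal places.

Summing Sᵢαᵢ: 0.039 + 0.068 + 1.827 + 271.788 + 15.312 + 4.128 + 1.130 → A = 294.292 sabins.
V = 26.4·14.5·5.3 = 2028.84 m³.
T = 0.161 V/A = 0.161·2028.84/294.292 = 1.11 s.

1.11 seconds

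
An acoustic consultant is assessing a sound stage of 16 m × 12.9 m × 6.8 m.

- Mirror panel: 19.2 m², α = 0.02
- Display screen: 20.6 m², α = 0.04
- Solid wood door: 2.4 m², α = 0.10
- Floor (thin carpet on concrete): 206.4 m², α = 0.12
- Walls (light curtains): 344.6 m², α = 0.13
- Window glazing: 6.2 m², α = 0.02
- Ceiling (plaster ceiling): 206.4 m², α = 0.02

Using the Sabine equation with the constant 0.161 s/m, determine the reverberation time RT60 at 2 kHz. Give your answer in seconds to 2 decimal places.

Total absorption A = 19.2·0.02 + 20.6·0.04 + 2.4·0.10 + 206.4·0.12 + 344.6·0.13 + 6.2·0.02 + 206.4·0.02
  = 0.384 + 0.824 + 0.240 + 24.768 + 44.798 + 0.124 + 4.128 = 75.266 m² sabins.
Room volume: 1403.52 m³.
RT60 = 0.161 · V / A = 0.161 × 1403.52 / 75.266 = 3.00 s.

3.00 seconds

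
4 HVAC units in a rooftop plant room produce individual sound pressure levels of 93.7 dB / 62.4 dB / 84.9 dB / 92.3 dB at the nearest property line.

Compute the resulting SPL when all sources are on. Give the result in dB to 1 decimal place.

Σ 10^(Lᵢ/10) = 4.353e+09.
L_total = 10·log₁₀(4.353e+09) = 96.4 dB.

96.4 dB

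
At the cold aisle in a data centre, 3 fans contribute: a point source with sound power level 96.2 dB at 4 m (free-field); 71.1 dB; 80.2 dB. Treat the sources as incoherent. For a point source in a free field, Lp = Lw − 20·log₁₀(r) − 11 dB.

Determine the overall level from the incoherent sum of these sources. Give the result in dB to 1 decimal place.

Source at 4 m: Lp = 96.2 − 20·log₁₀(4) − 11 = 73.2 dB.
Converting to relative power and adding: 10^(73.2/10) + 10^(71.1/10) + 10^(80.2/10) = 1.385e+08.
Back to dB: 10·log₁₀ Σ = 81.4 dB.

81.4 dB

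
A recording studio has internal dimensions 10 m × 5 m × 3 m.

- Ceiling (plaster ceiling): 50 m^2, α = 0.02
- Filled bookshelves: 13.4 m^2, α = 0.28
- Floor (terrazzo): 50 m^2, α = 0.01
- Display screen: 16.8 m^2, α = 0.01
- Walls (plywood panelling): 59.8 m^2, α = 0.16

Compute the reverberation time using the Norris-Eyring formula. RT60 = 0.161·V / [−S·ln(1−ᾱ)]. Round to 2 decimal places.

S = Σ Sᵢ = 190.0 m^2.
Absorption A = 50×0.02 + 13.4×0.28 + 50×0.01 + 16.8×0.01 + 59.8×0.16 = 14.988 sabins.
Mean coefficient ᾱ = A/S = 0.0789.
Eyring denominator: −S ln(1−ᾱ) = 15.615.
V = 10 × 5 × 3 = 150 m³.
RT60 = 0.161 × 150 / 15.615 = 1.55 s.

1.55 s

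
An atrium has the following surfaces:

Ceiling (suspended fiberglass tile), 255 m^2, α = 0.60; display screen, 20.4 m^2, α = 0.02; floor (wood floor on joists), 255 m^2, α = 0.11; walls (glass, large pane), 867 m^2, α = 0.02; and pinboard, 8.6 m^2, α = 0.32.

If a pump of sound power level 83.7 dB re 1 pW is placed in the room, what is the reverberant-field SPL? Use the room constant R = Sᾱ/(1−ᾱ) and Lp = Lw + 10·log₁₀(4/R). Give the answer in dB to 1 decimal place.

A = 201.550 sabins; S = 1406.0 m^2.
ᾱ = 201.550/1406.0 = 0.1433; R = Sᾱ/(1−ᾱ) = 201.550/(1−0.1433) = 235.263 m^2.
Lp = 83.7 + 10·log₁₀(4/235.263) = 83.7 + (-17.69) = 66.0 dB.

66.0 dB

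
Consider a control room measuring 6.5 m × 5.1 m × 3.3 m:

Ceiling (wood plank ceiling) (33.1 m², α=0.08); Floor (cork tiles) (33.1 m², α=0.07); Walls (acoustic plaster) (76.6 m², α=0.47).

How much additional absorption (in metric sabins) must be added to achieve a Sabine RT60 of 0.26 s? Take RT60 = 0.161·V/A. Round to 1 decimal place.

26.8 sabins

Summing Sᵢαᵢ: 2.648 + 2.317 + 36.002 → A₁ = 40.967 sabins.
V = 109.395 m³. Required absorption A₂ = 0.161 × 109.395 / 0.26 = 67.741 sabins.
ΔA = A₂ − A₁ = 67.741 − 40.967 = 26.8 sabins.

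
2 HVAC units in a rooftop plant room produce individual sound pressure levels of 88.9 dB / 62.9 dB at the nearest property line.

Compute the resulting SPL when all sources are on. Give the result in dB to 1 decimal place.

88.9 dB

Sum in the linear (power) domain: Σ 10^(Lᵢ/10) = 10^(88.9/10) + 10^(62.9/10) = 7.782e+08.
Combined level = 10 log₁₀(7.782e+08) = 88.9 dB.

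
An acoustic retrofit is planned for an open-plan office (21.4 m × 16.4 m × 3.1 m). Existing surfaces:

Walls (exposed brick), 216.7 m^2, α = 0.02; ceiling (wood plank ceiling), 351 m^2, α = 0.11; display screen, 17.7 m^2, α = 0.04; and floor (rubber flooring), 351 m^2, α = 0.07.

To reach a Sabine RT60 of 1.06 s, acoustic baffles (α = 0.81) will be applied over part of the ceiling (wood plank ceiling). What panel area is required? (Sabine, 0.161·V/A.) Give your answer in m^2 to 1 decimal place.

138.6

Equivalent absorption area: A₁ = 216.7·0.02 + 351·0.11 + 17.7·0.04 + 351·0.07 = 68.222 m^2.
Required A₂ = 0.161·1087.976/1.06 = 165.249 sabins.
ΔA needed = 165.249 − 68.222 = 97.027 sabins.
Each m^2 of panel replacing the ceiling (wood plank ceiling) adds (0.81 − 0.11) = 0.70 sabins.
Panel area = 97.027 / 0.70 = 138.6 m^2.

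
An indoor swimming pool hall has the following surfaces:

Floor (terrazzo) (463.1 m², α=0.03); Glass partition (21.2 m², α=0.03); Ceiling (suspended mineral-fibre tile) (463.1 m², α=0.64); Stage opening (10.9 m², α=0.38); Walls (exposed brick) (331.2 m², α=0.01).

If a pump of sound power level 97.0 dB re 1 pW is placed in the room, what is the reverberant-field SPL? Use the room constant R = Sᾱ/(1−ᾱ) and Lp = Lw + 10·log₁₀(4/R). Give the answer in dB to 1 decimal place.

76.8 dB

Σ(Sᵢαᵢ) = 463.1·0.03 + 21.2·0.03 + 463.1·0.64 + 10.9·0.38 + 331.2·0.01 = 318.367; total area S = 1289.5 m².
ᾱ = 318.367/1289.5 = 0.2469; R = Sᾱ/(1−ᾱ) = 318.367/(1−0.2469) = 422.742 m².
Lp = Lw + 10 log₁₀(4/R) = 97.0 -20.24 = 76.8 dB.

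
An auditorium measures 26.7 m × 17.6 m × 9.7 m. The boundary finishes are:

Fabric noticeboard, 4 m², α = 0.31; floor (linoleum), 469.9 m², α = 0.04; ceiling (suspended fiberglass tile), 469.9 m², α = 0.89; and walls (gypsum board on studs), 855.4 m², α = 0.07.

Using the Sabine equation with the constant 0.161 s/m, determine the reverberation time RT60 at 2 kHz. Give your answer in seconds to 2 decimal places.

A = Σ Sᵢαᵢ = 4*0.31 + 469.9*0.04 + 469.9*0.89 + 855.4*0.07 = 498.125 sabins.
V = 26.7·17.6·9.7 = 4558.224 m³.
Sabine: RT60 = 0.161 × 4558.224 / 498.125 = 1.47 s.

1.47 s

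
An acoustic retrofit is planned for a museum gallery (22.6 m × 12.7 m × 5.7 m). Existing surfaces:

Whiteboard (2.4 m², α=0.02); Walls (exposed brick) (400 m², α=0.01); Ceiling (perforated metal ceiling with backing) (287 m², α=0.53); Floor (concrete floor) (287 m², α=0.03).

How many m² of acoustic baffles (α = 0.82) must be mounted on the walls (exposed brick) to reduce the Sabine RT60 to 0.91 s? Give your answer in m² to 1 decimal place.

153.9

A₁ = Σ Sᵢαᵢ = 2.4*0.02 + 400*0.01 + 287*0.53 + 287*0.03 = 164.768 sabins.
V = 1636.014 m³. Target absorption A₂ = 0.161 × 1636.014 / 0.91 = 289.449 sabins.
ΔA needed = 289.449 − 164.768 = 124.681 sabins.
Net gain per m²: Δα = 0.82 − 0.01 = 0.81.
Area = ΔA/Δα = 124.681/0.81 = 153.9 m².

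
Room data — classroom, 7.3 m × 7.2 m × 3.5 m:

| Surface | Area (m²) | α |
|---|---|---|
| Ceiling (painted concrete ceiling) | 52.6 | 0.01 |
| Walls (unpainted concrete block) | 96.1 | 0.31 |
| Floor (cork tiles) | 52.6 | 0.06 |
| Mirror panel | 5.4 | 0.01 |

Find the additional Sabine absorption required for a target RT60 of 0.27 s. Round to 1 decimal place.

Total absorption A₁ = 52.6×0.01 + 96.1×0.31 + 52.6×0.06 + 5.4×0.01
  = 0.526 + 29.791 + 3.156 + 0.054 = 33.527 m² sabins.
For T = 0.27 s, need A₂ = 0.161·V/T = 0.161·183.96/0.27 = 109.695 sabins.
Additional absorption ΔA = 109.695 − 33.527 = 76.2 sabins.

76.2 sabins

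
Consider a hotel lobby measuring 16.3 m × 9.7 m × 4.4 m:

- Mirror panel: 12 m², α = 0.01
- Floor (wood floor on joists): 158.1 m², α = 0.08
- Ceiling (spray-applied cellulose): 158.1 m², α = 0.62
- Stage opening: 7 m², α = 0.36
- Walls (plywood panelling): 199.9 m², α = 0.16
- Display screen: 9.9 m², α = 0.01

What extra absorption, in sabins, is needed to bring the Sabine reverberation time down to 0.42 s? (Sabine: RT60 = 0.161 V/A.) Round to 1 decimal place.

121.3 sabins

Summing Sᵢαᵢ: 0.120 + 12.648 + 98.022 + 2.520 + 31.984 + 0.099 → A₁ = 145.393 sabins.
V = 695.684 m³. Required absorption A₂ = 0.161 × 695.684 / 0.42 = 266.679 sabins.
ΔA = A₂ − A₁ = 266.679 − 145.393 = 121.3 sabins.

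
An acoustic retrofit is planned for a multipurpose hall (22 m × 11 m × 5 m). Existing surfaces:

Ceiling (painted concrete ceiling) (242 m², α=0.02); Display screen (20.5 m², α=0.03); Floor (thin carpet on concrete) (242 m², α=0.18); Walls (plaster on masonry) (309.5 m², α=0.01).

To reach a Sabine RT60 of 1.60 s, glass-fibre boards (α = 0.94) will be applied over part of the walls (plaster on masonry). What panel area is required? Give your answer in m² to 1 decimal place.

Total absorption A₁ = 242·0.02 + 20.5·0.03 + 242·0.18 + 309.5·0.01
  = 4.840 + 0.615 + 43.560 + 3.095 = 52.110 m² sabins.
Required A₂ = 0.161·1210/1.60 = 121.756 sabins.
Absorption to add: 121.756 − 52.110 = 69.646 sabins.
Each m² of panel replacing the walls (plaster on masonry) adds (0.94 − 0.01) = 0.93 sabins.
Area = ΔA/Δα = 69.646/0.93 = 74.9 m².

74.9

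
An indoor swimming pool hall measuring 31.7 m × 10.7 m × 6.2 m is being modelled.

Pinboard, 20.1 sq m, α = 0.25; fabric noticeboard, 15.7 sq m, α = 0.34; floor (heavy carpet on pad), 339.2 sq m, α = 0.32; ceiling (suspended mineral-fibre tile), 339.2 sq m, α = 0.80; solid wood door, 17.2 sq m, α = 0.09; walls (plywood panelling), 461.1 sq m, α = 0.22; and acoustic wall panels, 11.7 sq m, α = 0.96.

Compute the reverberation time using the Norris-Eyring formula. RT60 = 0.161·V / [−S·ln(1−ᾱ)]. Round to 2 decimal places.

0.52 s

Total surface area S = 20.1 + 15.7 + 339.2 + 339.2 + 17.2 + 461.1 + 11.7 = 1204.2 sq m.
Absorption A = 20.1×0.25 + 15.7×0.34 + 339.2×0.32 + 339.2×0.80 + 17.2×0.09 + 461.1×0.22 + 11.7×0.96 = 504.489 sabins.
ᾱ = 504.489 / 1204.2 = 0.4189.
Eyring denominator: −S ln(1−ᾱ) = 653.679.
V = 31.7 × 10.7 × 6.2 = 2102.978 m³.
T = 0.161·V/[−S·ln(1−ᾱ)] = 0.161·2102.978/653.679 = 0.52 s.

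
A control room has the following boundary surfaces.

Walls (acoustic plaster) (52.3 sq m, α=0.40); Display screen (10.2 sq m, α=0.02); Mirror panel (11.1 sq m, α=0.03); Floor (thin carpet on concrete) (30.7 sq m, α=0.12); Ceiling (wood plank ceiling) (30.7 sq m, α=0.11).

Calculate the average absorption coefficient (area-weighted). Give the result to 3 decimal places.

0.211

Total surface area S = 135.0 sq m.
Σ(Sᵢαᵢ) = 52.3*0.40 + 10.2*0.02 + 11.1*0.03 + 30.7*0.12 + 30.7*0.11 = 28.518.
ᾱ = A/S = 0.211.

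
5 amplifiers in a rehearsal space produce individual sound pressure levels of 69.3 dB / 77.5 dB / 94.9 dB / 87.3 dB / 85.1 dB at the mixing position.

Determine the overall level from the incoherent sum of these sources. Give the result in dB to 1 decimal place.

Converting to relative power and adding: 10^(69.3/10) + 10^(77.5/10) + 10^(94.9/10) + 10^(87.3/10) + 10^(85.1/10) = 4.016e+09.
Combined level = 10 log₁₀(4.016e+09) = 96.0 dB.

96.0 dB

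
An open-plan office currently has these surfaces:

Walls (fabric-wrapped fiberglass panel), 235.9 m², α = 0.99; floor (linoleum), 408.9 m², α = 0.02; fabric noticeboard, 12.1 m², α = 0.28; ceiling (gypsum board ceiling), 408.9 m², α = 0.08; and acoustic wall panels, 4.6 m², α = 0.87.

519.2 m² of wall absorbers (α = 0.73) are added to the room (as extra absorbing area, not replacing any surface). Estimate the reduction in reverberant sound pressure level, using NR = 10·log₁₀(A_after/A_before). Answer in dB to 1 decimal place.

Total absorption A_before = 235.9·0.99 + 408.9·0.02 + 12.1·0.28 + 408.9·0.08 + 4.6·0.87
  = 233.541 + 8.178 + 3.388 + 32.712 + 4.002 = 281.821 m² sabins.
Added absorption = 519.2 × 0.73 = 379.016 sabins.
A_after = 281.821 + 379.016 = 660.837 sabins.
NR = 10·log₁₀(660.837/281.821) = 3.7 dB.

3.7 dB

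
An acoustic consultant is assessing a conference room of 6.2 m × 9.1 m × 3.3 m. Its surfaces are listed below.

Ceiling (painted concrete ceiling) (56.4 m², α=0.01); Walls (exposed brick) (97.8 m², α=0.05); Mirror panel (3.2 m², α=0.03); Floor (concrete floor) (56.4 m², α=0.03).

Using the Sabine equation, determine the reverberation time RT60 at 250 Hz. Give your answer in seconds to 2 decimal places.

4.14 seconds

A = Σ Sᵢαᵢ = 56.4×0.01 + 97.8×0.05 + 3.2×0.03 + 56.4×0.03 = 7.242 sabins.
Volume V = 6.2 × 9.1 × 3.3 = 186.186 m³.
Sabine: RT60 = 0.161 × 186.186 / 7.242 = 4.14 s.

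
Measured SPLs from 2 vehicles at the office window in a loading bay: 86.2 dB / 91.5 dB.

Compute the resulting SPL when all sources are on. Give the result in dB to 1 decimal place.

Σ 10^(Lᵢ/10) = 1.829e+09.
Back to dB: 10·log₁₀ Σ = 92.6 dB.

92.6 dB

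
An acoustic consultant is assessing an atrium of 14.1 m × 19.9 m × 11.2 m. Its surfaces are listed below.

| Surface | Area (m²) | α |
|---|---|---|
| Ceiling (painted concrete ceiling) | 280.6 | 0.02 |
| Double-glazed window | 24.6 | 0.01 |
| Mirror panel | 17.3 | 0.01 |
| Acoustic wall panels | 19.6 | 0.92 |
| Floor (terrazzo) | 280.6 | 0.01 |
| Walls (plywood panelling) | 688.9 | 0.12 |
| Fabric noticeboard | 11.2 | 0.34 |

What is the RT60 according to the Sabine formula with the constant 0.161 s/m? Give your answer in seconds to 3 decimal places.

4.464 sec

Total absorption A = 280.6*0.02 + 24.6*0.01 + 17.3*0.01 + 19.6*0.92 + 280.6*0.01 + 688.9*0.12 + 11.2*0.34
  = 5.612 + 0.246 + 0.173 + 18.032 + 2.806 + 82.668 + 3.808 = 113.345 m² sabins.
V = 14.1·19.9·11.2 = 3142.608 m³.
RT60 = 0.161 · V / A = 0.161 × 3142.608 / 113.345 = 4.464 s.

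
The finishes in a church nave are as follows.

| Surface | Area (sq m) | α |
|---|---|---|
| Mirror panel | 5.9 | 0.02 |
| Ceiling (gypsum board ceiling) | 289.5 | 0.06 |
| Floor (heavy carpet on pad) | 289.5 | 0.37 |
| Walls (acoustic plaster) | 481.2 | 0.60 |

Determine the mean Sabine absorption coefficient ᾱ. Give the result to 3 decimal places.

S = Σ Sᵢ = 5.9 + 289.5 + 289.5 + 481.2 = 1066.1 sq m.
A = 5.9·0.02 + 289.5·0.06 + 289.5·0.37 + 481.2·0.60 = 413.323 sabins.
ᾱ = A/S = 0.388.

0.388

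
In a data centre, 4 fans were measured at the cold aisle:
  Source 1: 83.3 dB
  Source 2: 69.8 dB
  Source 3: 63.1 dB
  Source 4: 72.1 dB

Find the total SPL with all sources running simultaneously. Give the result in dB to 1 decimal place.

83.8 dB

Sum in the linear (power) domain: Σ 10^(Lᵢ/10) = 10^(83.3/10) + 10^(69.8/10) + 10^(63.1/10) + 10^(72.1/10) = 2.416e+08.
L_total = 10·log₁₀(2.416e+08) = 83.8 dB.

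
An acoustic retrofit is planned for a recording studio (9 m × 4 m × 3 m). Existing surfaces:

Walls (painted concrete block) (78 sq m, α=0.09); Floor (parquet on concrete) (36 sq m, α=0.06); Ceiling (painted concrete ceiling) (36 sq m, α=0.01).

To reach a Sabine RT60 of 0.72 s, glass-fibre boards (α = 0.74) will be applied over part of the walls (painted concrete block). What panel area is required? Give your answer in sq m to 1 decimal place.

Total absorption A₁ = 78*0.09 + 36*0.06 + 36*0.01
  = 7.020 + 2.160 + 0.360 = 9.540 sq m sabins.
V = 108 m³. Target absorption A₂ = 0.161 × 108 / 0.72 = 24.150 sabins.
ΔA needed = 24.150 − 9.540 = 14.610 sabins.
Net gain per sq m: Δα = 0.74 − 0.09 = 0.65.
Panel area = 14.610 / 0.65 = 22.5 sq m.

22.5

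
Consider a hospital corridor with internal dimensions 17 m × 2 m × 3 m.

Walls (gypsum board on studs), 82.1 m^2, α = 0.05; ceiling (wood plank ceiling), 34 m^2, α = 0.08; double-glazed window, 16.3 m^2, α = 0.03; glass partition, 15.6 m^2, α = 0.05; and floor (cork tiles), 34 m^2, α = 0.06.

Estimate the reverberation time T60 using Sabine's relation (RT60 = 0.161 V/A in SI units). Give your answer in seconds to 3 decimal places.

Total absorption A = 82.1×0.05 + 34×0.08 + 16.3×0.03 + 15.6×0.05 + 34×0.06
  = 4.105 + 2.720 + 0.489 + 0.780 + 2.040 = 10.134 m^2 sabins.
V = 17·2·3 = 102 m³.
RT60 = 0.161 · V / A = 0.161 × 102 / 10.134 = 1.620 s.

1.620 sec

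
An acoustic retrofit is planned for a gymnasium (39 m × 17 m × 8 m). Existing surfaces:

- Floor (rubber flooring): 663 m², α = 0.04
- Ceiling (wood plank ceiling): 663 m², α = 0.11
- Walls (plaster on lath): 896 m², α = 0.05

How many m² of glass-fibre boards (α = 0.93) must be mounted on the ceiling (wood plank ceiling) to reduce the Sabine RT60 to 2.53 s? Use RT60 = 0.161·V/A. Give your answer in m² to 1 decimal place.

Summing Sᵢαᵢ: 26.520 + 72.930 + 44.800 → A₁ = 144.250 sabins.
Required A₂ = 0.161·5304/2.53 = 337.527 sabins.
Absorption to add: 337.527 − 144.250 = 193.277 sabins.
Each m² of panel replacing the ceiling (wood plank ceiling) adds (0.93 − 0.11) = 0.82 sabins.
Panel area = 193.277 / 0.82 = 235.7 m².

235.7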